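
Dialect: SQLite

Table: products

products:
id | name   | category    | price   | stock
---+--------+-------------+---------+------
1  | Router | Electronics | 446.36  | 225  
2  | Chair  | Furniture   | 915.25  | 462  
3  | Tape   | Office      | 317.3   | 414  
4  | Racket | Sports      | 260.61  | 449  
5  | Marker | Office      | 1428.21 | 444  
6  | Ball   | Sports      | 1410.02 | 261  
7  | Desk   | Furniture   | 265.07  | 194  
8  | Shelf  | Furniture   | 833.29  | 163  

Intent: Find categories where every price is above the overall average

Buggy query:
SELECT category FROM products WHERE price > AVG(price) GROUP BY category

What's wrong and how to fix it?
Bug: WHERE evaluates per row before aggregation, so AVG() is unavailable

Fix: Compute the overall average in a scalar subquery and compare each group's MIN against it in HAVING

Corrected query:
SELECT category FROM products GROUP BY category HAVING MIN(price) > (SELECT AVG(price) FROM products)

Result:
(no rows)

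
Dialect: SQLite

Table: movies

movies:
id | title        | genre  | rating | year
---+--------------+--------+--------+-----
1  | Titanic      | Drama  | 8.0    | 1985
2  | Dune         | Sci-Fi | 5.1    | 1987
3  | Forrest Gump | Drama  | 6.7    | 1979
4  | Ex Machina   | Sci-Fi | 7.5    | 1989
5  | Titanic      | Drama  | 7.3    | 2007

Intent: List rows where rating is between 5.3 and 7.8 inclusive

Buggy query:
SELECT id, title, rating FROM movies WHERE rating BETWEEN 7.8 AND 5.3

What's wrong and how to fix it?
Bug: BETWEEN expects the lower bound first; with 7.8 AND 5.3 the range is empty

Fix: Swap the bounds so the smaller value comes first

Corrected query:
SELECT id, title, rating FROM movies WHERE rating BETWEEN 5.3 AND 7.8

Result:
id | title        | rating
---+--------------+-------
3  | Forrest Gump | 6.7   
4  | Ex Machina   | 7.5   
5  | Titanic      | 7.3   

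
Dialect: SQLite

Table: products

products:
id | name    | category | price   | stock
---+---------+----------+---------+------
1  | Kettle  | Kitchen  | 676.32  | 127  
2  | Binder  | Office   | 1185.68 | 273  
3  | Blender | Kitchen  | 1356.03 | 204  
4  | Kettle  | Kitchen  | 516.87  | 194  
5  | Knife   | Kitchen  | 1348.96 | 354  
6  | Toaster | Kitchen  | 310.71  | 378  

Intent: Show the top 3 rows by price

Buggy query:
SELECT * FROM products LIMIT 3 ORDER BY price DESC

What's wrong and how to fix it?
Bug: ORDER BY cannot follow LIMIT; LIMIT is the final clause

Fix: Swap the clauses: ORDER BY first, then LIMIT

Corrected query:
SELECT * FROM products ORDER BY price DESC LIMIT 3

Result:
id | name    | category | price   | stock
---+---------+----------+---------+------
3  | Blender | Kitchen  | 1356.03 | 204  
5  | Knife   | Kitchen  | 1348.96 | 354  
2  | Binder  | Office   | 1185.68 | 273  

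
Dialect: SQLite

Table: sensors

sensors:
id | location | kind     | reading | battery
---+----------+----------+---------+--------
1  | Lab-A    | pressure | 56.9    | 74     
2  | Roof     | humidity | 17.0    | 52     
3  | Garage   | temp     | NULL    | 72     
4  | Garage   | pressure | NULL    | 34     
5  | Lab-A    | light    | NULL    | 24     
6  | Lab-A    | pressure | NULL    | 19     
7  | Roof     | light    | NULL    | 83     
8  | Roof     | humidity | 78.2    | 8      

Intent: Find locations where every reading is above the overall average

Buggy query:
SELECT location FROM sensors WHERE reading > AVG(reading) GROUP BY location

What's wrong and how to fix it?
Bug: WHERE evaluates per row before aggregation, so AVG() is unavailable

Fix: Use a subquery for AVG and a HAVING MIN(...) filter so the condition holds for every row in the group

Corrected query:
SELECT location FROM sensors GROUP BY location HAVING MIN(reading) > (SELECT AVG(reading) FROM sensors)

Result:
location
--------
Lab-A   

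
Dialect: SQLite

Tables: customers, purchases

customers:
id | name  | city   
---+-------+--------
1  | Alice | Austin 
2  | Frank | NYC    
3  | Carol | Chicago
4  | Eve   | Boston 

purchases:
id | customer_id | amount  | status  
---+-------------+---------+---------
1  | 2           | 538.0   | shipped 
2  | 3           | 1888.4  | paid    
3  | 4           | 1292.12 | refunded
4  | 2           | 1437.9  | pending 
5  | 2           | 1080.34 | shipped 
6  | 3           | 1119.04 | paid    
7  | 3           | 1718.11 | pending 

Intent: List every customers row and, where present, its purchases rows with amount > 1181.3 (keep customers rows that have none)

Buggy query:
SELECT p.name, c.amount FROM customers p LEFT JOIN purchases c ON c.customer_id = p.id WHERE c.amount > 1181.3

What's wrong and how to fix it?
Bug: A WHERE condition on the right-hand table after LEFT JOIN drops unmatched parents

Fix: Put 'c.amount > 1181.3' in the JOIN's ON clause instead of WHERE

Corrected query:
SELECT p.name, c.amount FROM customers p LEFT JOIN purchases c ON c.customer_id = p.id AND c.amount > 1181.3

Result:
name  | amount 
------+--------
Alice | NULL   
Frank | 1437.9 
Carol | 1718.11
Carol | 1888.4 
Eve   | 1292.12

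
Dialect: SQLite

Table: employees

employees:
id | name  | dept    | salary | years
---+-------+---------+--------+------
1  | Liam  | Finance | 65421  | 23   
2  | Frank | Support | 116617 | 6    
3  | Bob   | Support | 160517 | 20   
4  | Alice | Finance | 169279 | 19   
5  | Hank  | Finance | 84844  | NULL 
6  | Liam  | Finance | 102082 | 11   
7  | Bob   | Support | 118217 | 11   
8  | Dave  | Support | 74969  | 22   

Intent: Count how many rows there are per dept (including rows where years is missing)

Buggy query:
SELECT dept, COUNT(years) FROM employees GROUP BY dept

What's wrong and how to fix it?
Bug: COUNT(years) skips NULLs, so groups with missing years are undercounted

Fix: Replace COUNT(years) with COUNT(*)

Corrected query:
SELECT dept, COUNT(*) FROM employees GROUP BY dept

Result:
dept    | COUNT(*)
--------+---------
Finance | 4       
Support | 4       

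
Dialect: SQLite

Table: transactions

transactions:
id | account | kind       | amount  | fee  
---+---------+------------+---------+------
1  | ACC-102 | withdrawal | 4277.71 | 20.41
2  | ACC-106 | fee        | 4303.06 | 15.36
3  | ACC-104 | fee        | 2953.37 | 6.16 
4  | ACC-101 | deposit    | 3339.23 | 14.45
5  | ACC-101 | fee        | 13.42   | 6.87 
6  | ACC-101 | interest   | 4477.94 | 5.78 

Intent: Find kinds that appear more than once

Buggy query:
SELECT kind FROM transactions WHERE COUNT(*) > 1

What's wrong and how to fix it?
Bug: WHERE can't reference COUNT(*); aggregates are computed after WHERE

Fix: Group first, then use HAVING for the count condition

Corrected query:
SELECT kind FROM transactions GROUP BY kind HAVING COUNT(*) > 1

Result:
kind
----
fee 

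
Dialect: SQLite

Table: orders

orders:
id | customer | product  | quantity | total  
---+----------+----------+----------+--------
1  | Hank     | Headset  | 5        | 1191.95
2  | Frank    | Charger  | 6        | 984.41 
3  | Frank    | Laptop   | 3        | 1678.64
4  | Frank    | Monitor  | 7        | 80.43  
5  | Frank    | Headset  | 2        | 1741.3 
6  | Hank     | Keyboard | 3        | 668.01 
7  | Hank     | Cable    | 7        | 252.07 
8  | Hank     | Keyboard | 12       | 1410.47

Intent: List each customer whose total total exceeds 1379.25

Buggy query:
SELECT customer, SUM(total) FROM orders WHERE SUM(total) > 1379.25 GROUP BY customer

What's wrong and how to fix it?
Bug: WHERE runs before GROUP BY, so aggregates aren't available there

Fix: Use HAVING (which filters groups after aggregation) instead of WHERE

Corrected query:
SELECT customer, SUM(total) FROM orders GROUP BY customer HAVING SUM(total) > 1379.25

Result:
customer | SUM(total)
---------+-----------
Frank    | 4484.78   
Hank     | 3522.5    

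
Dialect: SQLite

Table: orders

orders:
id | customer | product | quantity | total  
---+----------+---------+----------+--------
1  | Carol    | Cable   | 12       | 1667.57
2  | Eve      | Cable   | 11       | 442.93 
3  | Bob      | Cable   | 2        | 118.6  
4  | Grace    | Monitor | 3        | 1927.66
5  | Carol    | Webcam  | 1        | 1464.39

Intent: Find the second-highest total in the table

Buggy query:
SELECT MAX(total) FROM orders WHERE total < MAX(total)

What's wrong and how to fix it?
Bug: MAX(total) on the right of the comparison is an aggregate-in-WHERE error

Fix: Compute the overall MAX in a subquery, then take MAX of rows below it

Corrected query:
SELECT MAX(total) FROM orders WHERE total < (SELECT MAX(total) FROM orders)

Result:
MAX(total)
----------
1667.57   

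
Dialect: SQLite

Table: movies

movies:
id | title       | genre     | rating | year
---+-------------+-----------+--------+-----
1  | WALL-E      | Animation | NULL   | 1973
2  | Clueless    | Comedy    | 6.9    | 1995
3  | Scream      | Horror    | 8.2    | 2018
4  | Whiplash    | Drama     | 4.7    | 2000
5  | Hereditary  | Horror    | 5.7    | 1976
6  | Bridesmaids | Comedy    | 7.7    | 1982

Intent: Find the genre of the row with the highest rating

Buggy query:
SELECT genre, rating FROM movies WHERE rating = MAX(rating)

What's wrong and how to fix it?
Bug: MAX(rating) is an aggregate and cannot be used directly in WHERE

Fix: Wrap MAX in a scalar subquery so WHERE compares against a single value

Corrected query:
SELECT genre, rating FROM movies WHERE rating = (SELECT MAX(rating) FROM movies)

Result:
genre  | rating
-------+-------
Horror | 8.2   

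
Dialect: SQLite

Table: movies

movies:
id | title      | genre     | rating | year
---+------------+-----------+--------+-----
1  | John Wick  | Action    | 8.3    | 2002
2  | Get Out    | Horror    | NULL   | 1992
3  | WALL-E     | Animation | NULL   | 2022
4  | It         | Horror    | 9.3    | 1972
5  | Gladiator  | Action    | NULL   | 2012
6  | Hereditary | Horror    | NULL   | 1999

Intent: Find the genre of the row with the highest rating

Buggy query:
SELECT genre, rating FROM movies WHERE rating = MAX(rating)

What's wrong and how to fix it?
Bug: WHERE is evaluated per row; an aggregate over the whole table isn't defined there

Fix: Wrap MAX in a scalar subquery so WHERE compares against a single value

Corrected query:
SELECT genre, rating FROM movies WHERE rating = (SELECT MAX(rating) FROM movies)

Result:
genre  | rating
-------+-------
Horror | 9.3   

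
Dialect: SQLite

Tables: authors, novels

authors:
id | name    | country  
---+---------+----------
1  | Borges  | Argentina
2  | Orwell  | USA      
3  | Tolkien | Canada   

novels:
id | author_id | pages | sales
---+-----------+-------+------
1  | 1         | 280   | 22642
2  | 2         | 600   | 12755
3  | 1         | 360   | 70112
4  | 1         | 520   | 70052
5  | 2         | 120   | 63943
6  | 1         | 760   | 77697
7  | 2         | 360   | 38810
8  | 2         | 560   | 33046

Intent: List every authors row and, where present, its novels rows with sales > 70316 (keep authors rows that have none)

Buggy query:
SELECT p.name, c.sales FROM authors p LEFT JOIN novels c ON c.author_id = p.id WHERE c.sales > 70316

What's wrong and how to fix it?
Bug: Filtering c.sales in WHERE discards the NULL rows produced by LEFT JOIN, turning it into an inner join

Fix: Move the right-table condition into the ON clause so unmatched parents are kept

Corrected query:
SELECT p.name, c.sales FROM authors p LEFT JOIN novels c ON c.author_id = p.id AND c.sales > 70316

Result:
name    | sales
--------+------
Borges  | 77697
Orwell  | NULL 
Tolkien | NULL 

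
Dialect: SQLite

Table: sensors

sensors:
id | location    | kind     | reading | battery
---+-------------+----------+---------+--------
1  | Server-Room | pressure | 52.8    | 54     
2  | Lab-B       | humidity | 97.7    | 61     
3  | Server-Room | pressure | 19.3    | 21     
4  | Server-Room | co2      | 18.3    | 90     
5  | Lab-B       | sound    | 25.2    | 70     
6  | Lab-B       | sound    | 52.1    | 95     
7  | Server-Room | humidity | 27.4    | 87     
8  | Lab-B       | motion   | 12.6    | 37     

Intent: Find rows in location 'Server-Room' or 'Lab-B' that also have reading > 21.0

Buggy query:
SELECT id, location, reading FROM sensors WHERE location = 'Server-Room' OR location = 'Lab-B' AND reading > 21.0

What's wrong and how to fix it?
Bug: AND binds tighter than OR, so this parses as location = 'Server-Room' OR (location = 'Lab-B' AND reading > 21.0)

Fix: Add parentheses around the OR so the AND applies to both alternatives

Corrected query:
SELECT id, location, reading FROM sensors WHERE (location = 'Server-Room' OR location = 'Lab-B') AND reading > 21.0

Result:
id | location    | reading
---+-------------+--------
1  | Server-Room | 52.8   
2  | Lab-B       | 97.7   
5  | Lab-B       | 25.2   
6  | Lab-B       | 52.1   
7  | Server-Room | 27.4   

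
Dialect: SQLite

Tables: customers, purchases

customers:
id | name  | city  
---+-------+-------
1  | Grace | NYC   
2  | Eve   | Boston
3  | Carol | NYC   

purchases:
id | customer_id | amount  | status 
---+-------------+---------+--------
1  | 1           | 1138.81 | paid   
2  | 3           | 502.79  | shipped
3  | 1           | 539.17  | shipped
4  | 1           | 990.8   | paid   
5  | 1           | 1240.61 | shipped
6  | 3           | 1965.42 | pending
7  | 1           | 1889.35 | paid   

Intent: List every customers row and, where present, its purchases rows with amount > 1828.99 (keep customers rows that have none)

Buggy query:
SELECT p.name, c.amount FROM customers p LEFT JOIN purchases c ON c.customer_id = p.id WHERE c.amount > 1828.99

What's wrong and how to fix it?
Bug: Filtering c.amount in WHERE discards the NULL rows produced by LEFT JOIN, turning it into an inner join

Fix: Move the right-table condition into the ON clause so unmatched parents are kept

Corrected query:
SELECT p.name, c.amount FROM customers p LEFT JOIN purchases c ON c.customer_id = p.id AND c.amount > 1828.99

Result:
name  | amount 
------+--------
Grace | 1889.35
Eve   | NULL   
Carol | 1965.42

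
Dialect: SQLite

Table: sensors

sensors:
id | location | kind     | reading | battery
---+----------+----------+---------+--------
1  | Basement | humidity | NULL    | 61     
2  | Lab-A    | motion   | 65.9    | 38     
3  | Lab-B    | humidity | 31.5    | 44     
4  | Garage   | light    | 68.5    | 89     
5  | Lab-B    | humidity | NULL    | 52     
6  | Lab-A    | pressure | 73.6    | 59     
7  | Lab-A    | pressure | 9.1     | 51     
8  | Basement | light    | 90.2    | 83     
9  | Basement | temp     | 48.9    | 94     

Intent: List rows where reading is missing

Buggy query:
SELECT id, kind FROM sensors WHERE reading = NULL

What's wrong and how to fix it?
Bug: '= NULL' is always unknown in SQL three-valued logic, so no rows match

Fix: Use IS NULL to test for NULL

Corrected query:
SELECT id, kind FROM sensors WHERE reading IS NULL

Result:
id | kind    
---+---------
1  | humidity
5  | humidity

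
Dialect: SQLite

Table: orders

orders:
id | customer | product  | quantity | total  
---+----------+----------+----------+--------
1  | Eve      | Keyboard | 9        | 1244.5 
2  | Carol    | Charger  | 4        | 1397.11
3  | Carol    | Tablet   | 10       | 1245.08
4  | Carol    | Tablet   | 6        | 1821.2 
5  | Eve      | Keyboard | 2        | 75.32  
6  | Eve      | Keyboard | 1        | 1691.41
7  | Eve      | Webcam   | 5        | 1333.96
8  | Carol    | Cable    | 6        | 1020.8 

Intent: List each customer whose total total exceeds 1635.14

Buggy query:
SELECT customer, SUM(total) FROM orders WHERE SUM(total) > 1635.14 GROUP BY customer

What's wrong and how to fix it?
Bug: WHERE runs before GROUP BY, so aggregates aren't available there

Fix: Move the aggregate condition to a HAVING clause

Corrected query:
SELECT customer, SUM(total) FROM orders GROUP BY customer HAVING SUM(total) > 1635.14

Result:
customer | SUM(total)
---------+-----------
Carol    | 5484.19   
Eve      | 4345.19   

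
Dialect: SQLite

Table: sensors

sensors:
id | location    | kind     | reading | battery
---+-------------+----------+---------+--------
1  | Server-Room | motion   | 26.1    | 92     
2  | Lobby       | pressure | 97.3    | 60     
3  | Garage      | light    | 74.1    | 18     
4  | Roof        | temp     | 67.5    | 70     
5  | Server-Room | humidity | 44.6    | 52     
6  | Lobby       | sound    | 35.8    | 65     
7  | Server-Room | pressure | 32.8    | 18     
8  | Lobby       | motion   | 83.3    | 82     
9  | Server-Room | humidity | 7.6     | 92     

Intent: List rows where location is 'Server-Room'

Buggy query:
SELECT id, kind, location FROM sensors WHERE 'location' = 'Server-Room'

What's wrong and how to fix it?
Bug: 'location' in single quotes is a string literal, not the column; the comparison is literal-vs-literal and never true

Fix: Remove the quotes around the column name (or use double quotes for an identifier)

Corrected query:
SELECT id, kind, location FROM sensors WHERE location = 'Server-Room'

Result:
id | kind     | location   
---+----------+------------
1  | motion   | Server-Room
5  | humidity | Server-Room
7  | pressure | Server-Room
9  | humidity | Server-Room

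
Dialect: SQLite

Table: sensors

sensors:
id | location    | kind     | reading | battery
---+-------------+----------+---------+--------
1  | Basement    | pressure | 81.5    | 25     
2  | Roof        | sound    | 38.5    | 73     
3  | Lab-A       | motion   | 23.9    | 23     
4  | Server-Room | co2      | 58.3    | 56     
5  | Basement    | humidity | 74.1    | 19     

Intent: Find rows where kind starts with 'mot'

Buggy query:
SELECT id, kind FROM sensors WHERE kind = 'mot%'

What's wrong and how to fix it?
Bug: Wildcards only work with LIKE; '=' treats '%' as a literal character

Fix: Use LIKE for wildcard pattern matching

Corrected query:
SELECT id, kind FROM sensors WHERE kind LIKE 'mot%'

Result:
id | kind  
---+-------
3  | motion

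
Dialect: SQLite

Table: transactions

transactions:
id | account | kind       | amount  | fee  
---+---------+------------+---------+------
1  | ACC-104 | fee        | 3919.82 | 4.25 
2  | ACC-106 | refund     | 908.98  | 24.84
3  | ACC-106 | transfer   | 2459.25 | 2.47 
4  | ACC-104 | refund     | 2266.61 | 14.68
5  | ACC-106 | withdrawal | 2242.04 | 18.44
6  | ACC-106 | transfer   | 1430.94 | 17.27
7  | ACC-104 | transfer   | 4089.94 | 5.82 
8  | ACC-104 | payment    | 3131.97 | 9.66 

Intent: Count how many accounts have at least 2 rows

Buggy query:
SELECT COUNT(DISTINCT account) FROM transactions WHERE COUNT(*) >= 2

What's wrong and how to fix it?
Bug: WHERE filters individual rows, not groups, so a group-level COUNT is invalid there

Fix: Group first with HAVING COUNT(*) >= 2, then COUNT the resulting groups

Corrected query:
SELECT COUNT(*) FROM (SELECT account FROM transactions GROUP BY account HAVING COUNT(*) >= 2)

Result:
COUNT(*)
--------
2       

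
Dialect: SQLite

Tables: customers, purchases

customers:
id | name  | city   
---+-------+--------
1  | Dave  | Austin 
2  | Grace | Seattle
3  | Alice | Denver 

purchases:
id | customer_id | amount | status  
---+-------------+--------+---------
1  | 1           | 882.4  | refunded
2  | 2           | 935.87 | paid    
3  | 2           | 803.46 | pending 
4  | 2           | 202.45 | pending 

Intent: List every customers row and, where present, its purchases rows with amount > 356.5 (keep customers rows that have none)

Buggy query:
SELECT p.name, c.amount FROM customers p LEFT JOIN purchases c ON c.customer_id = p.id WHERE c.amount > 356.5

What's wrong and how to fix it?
Bug: A WHERE condition on the right-hand table after LEFT JOIN drops unmatched parents

Fix: Move the right-table condition into the ON clause so unmatched parents are kept

Corrected query:
SELECT p.name, c.amount FROM customers p LEFT JOIN purchases c ON c.customer_id = p.id AND c.amount > 356.5

Result:
name  | amount
------+-------
Dave  | 882.4 
Grace | 803.46
Grace | 935.87
Alice | NULL  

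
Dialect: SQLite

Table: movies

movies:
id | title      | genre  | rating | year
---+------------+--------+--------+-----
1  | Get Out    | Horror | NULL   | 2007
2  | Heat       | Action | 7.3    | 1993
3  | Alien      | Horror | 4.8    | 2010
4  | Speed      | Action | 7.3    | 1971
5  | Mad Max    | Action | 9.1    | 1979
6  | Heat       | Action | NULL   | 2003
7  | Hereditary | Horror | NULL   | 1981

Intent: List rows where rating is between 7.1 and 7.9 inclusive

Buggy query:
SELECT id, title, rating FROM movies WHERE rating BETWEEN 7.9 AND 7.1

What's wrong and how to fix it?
Bug: The bounds are reversed; BETWEEN a AND b requires a <= b to match anything

Fix: Swap the bounds so the smaller value comes first

Corrected query:
SELECT id, title, rating FROM movies WHERE rating BETWEEN 7.1 AND 7.9

Result:
id | title | rating
---+-------+-------
2  | Heat  | 7.3   
4  | Speed | 7.3   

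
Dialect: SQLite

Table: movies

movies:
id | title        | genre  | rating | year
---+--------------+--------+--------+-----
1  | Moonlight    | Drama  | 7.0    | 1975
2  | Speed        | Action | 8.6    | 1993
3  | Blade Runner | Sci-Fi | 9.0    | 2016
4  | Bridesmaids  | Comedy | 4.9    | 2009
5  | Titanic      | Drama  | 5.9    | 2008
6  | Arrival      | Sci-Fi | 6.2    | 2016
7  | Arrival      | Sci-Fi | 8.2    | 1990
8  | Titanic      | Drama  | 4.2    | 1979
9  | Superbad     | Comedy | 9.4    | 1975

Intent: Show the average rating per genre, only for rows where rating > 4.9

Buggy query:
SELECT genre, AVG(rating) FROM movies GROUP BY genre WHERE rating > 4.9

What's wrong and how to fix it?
Bug: WHERE cannot follow GROUP BY

Fix: Move the WHERE clause before GROUP BY

Corrected query:
SELECT genre, AVG(rating) FROM movies WHERE rating > 4.9 GROUP BY genre

Result:
genre  | AVG(rating)
-------+------------
Action | 8.6        
Comedy | 9.4        
Drama  | 6.45       
Sci-Fi | 7.8        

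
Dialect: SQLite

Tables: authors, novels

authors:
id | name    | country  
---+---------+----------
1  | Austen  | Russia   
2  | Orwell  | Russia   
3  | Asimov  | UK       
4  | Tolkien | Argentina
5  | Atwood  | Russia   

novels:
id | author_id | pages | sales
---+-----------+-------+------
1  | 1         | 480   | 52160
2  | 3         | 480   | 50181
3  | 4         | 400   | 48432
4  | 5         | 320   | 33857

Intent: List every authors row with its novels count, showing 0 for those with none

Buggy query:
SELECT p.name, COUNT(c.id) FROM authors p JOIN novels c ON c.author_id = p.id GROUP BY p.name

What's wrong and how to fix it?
Bug: INNER JOIN drops authors rows that have no matching novels rows

Fix: Switch to LEFT JOIN to retain unmatched parent rows

Corrected query:
SELECT p.name, COUNT(c.id) FROM authors p LEFT JOIN novels c ON c.author_id = p.id GROUP BY p.name

Result:
name    | COUNT(c.id)
--------+------------
Asimov  | 1          
Atwood  | 1          
Austen  | 1          
Orwell  | 0          
Tolkien | 1          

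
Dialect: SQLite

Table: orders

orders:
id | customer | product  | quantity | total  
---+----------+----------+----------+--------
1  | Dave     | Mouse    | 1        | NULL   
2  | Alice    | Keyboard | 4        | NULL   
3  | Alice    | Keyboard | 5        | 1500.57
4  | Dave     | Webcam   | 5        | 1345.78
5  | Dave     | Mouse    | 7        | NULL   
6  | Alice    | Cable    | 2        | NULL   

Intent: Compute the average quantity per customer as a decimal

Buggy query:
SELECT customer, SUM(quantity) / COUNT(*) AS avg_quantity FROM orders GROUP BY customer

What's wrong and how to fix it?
Bug: SUM(quantity) and COUNT(*) are both integers; the division truncates the fractional part

Fix: Multiply by 1.0 (or CAST to REAL) to force floating-point division

Corrected query:
SELECT customer, SUM(quantity) * 1.0 / COUNT(*) AS avg_quantity FROM orders GROUP BY customer

Result:
customer | avg_quantity
---------+-------------
Alice    | 3.666667    
Dave     | 4.333333    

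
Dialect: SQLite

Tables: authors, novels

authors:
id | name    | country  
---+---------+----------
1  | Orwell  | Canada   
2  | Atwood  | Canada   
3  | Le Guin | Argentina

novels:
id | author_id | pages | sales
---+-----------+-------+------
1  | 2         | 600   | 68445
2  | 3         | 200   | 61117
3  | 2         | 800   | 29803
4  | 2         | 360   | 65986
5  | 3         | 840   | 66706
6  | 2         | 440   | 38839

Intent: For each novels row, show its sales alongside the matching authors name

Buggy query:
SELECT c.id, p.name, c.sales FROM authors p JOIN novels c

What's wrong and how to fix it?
Bug: Missing join condition: each novels row is matched to all authors rows instead of just its own

Fix: Specify the join condition linking the foreign key to the parent id

Corrected query:
SELECT c.id, p.name, c.sales FROM authors p JOIN novels c ON c.author_id = p.id

Result:
id | name    | sales
---+---------+------
1  | Atwood  | 68445
2  | Le Guin | 61117
3  | Atwood  | 29803
4  | Atwood  | 65986
5  | Le Guin | 66706
6  | Atwood  | 38839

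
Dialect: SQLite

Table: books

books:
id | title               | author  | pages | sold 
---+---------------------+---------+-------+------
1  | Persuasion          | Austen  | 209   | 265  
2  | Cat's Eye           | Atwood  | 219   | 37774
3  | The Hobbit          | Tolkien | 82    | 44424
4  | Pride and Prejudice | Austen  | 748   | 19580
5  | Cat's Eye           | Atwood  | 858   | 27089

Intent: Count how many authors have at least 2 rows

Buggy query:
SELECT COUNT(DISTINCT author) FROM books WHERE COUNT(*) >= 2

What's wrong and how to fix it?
Bug: WHERE filters individual rows, not groups, so a group-level COUNT is invalid there

Fix: Group first with HAVING COUNT(*) >= 2, then COUNT the resulting groups

Corrected query:
SELECT COUNT(*) FROM (SELECT author FROM books GROUP BY author HAVING COUNT(*) >= 2)

Result:
COUNT(*)
--------
2       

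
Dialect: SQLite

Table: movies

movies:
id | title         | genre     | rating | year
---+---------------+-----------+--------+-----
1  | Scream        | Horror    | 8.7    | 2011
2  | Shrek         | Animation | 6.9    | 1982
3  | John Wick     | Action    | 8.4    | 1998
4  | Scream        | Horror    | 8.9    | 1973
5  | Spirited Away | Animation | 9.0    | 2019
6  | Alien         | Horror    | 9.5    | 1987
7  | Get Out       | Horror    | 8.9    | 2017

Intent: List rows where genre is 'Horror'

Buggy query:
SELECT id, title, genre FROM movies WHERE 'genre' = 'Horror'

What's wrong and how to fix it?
Bug: Single quotes denote string literals in SQL; the column name is being compared as a constant string

Fix: Remove the quotes around the column name (or use double quotes for an identifier)

Corrected query:
SELECT id, title, genre FROM movies WHERE genre = 'Horror'

Result:
id | title   | genre 
---+---------+-------
1  | Scream  | Horror
4  | Scream  | Horror
6  | Alien   | Horror
7  | Get Out | Horror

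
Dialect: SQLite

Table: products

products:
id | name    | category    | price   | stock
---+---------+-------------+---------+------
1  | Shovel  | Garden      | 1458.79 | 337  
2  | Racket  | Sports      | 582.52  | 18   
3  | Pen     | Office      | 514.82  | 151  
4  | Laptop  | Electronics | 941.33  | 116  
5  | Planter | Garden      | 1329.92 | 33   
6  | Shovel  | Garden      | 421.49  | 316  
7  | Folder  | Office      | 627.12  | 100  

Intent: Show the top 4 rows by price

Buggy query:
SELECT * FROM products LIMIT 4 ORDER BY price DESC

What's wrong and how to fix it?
Bug: LIMIT must come after ORDER BY

Fix: Swap the clauses: ORDER BY first, then LIMIT

Corrected query:
SELECT * FROM products ORDER BY price DESC LIMIT 4

Result:
id | name    | category    | price   | stock
---+---------+-------------+---------+------
1  | Shovel  | Garden      | 1458.79 | 337  
5  | Planter | Garden      | 1329.92 | 33   
4  | Laptop  | Electronics | 941.33  | 116  
7  | Folder  | Office      | 627.12  | 100  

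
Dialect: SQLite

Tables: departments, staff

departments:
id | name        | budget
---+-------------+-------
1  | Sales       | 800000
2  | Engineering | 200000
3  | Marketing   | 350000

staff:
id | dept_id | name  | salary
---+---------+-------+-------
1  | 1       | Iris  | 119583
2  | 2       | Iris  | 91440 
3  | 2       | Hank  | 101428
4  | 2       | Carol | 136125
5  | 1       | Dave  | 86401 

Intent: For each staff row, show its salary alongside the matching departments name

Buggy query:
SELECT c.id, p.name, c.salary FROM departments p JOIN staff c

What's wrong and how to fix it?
Bug: Missing join condition: each staff row is matched to all departments rows instead of just its own

Fix: Specify the join condition linking the foreign key to the parent id

Corrected query:
SELECT c.id, p.name, c.salary FROM departments p JOIN staff c ON c.dept_id = p.id

Result:
id | name        | salary
---+-------------+-------
1  | Sales       | 119583
2  | Engineering | 91440 
3  | Engineering | 101428
4  | Engineering | 136125
5  | Sales       | 86401 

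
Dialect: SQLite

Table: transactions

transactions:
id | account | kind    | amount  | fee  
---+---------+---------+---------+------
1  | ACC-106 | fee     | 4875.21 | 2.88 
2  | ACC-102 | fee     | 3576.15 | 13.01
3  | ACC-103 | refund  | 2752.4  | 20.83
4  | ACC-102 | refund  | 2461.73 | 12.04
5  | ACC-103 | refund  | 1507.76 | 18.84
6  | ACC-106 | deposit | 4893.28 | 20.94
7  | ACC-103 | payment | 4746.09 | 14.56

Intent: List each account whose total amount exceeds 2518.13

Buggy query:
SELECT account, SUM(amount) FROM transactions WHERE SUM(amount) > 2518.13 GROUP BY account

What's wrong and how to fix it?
Bug: SUM(amount) is an aggregate, but WHERE filters rows before aggregation

Fix: Use HAVING (which filters groups after aggregation) instead of WHERE

Corrected query:
SELECT account, SUM(amount) FROM transactions GROUP BY account HAVING SUM(amount) > 2518.13

Result:
account | SUM(amount)
--------+------------
ACC-102 | 6037.88    
ACC-103 | 9006.25    
ACC-106 | 9768.49    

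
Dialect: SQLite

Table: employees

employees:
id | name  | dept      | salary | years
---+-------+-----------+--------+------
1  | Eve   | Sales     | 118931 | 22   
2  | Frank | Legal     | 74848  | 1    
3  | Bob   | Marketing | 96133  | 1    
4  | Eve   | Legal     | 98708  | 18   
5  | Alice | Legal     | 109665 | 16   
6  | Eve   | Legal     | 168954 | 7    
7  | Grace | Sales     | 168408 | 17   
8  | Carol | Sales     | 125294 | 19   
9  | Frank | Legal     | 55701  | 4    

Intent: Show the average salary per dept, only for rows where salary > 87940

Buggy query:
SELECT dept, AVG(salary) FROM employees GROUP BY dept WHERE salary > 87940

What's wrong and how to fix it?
Bug: WHERE cannot follow GROUP BY

Fix: Place WHERE between FROM and GROUP BY

Corrected query:
SELECT dept, AVG(salary) FROM employees WHERE salary > 87940 GROUP BY dept

Result:
dept      | AVG(salary)  
----------+--------------
Legal     | 125775.666667
Marketing | 96133        
Sales     | 137544.333333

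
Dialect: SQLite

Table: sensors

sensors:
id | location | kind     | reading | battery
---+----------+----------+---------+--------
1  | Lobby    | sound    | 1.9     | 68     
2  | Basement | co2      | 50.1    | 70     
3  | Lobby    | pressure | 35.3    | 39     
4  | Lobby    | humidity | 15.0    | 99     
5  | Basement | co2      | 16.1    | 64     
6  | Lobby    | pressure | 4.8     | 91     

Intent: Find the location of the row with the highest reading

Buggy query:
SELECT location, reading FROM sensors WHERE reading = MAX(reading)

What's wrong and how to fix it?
Bug: WHERE is evaluated per row; an aggregate over the whole table isn't defined there

Fix: Wrap MAX in a scalar subquery so WHERE compares against a single value

Corrected query:
SELECT location, reading FROM sensors WHERE reading = (SELECT MAX(reading) FROM sensors)

Result:
location | reading
---------+--------
Basement | 50.1   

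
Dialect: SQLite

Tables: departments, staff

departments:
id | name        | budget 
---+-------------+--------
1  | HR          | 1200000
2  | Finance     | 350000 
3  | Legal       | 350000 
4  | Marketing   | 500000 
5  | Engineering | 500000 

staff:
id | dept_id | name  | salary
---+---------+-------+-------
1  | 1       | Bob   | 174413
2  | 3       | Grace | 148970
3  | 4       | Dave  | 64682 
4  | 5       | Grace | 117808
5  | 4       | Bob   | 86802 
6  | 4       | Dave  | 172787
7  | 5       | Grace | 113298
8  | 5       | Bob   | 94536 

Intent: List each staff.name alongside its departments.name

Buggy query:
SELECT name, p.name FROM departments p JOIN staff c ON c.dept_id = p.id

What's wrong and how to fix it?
Bug: 'name' exists in both joined tables, so the database can't tell which one is meant

Fix: Prefix ambiguous columns with the table alias

Corrected query:
SELECT c.name, p.name FROM departments p JOIN staff c ON c.dept_id = p.id

Result:
name  | name       
------+------------
Bob   | HR         
Grace | Legal      
Dave  | Marketing  
Grace | Engineering
Bob   | Marketing  
Dave  | Marketing  
Grace | Engineering
Bob   | Engineering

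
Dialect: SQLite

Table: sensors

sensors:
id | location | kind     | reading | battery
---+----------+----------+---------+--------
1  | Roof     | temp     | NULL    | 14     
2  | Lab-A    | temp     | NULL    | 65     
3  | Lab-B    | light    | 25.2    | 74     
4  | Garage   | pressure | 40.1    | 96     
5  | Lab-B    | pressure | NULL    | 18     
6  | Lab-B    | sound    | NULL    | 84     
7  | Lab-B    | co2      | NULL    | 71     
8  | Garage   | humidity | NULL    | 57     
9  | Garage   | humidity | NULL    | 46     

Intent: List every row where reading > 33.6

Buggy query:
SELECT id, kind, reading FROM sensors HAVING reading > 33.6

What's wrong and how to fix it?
Bug: This is a non-aggregate query (no GROUP BY, no aggregates), so in SQLite the HAVING clause is invalid here; a row-level condition belongs in WHERE

Fix: Use WHERE for row-level filtering

Corrected query:
SELECT id, kind, reading FROM sensors WHERE reading > 33.6

Result:
id | kind     | reading
---+----------+--------
4  | pressure | 40.1   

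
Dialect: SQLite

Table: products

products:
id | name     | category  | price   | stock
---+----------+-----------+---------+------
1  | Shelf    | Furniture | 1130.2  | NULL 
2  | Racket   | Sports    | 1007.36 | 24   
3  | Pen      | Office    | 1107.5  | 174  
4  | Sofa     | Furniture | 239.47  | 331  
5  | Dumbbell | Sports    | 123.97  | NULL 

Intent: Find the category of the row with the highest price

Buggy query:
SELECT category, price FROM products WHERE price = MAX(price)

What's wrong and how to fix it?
Bug: MAX(price) is an aggregate and cannot be used directly in WHERE

Fix: Wrap MAX in a scalar subquery so WHERE compares against a single value

Corrected query:
SELECT category, price FROM products WHERE price = (SELECT MAX(price) FROM products)

Result:
category  | price 
----------+-------
Furniture | 1130.2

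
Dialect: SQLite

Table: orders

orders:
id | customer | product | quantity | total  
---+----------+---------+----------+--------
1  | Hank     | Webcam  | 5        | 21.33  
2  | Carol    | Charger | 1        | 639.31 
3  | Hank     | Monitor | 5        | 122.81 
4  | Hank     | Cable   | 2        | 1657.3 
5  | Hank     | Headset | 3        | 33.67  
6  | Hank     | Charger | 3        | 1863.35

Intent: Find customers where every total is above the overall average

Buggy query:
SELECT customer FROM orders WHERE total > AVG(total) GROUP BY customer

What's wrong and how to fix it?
Bug: WHERE evaluates per row before aggregation, so AVG() is unavailable

Fix: Use a subquery for AVG and a HAVING MIN(...) filter so the condition holds for every row in the group

Corrected query:
SELECT customer FROM orders GROUP BY customer HAVING MIN(total) > (SELECT AVG(total) FROM orders)

Result:
(no rows)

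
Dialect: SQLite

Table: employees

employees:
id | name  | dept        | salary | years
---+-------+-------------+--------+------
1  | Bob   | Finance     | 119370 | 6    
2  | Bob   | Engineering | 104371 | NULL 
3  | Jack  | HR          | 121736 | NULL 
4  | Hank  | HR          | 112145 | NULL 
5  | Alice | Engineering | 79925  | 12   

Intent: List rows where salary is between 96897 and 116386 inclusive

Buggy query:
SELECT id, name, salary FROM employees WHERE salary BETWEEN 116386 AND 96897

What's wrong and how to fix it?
Bug: The bounds are reversed; BETWEEN a AND b requires a <= b to match anything

Fix: Write BETWEEN 96897 AND 116386

Corrected query:
SELECT id, name, salary FROM employees WHERE salary BETWEEN 96897 AND 116386

Result:
id | name | salary
---+------+-------
2  | Bob  | 104371
4  | Hank | 112145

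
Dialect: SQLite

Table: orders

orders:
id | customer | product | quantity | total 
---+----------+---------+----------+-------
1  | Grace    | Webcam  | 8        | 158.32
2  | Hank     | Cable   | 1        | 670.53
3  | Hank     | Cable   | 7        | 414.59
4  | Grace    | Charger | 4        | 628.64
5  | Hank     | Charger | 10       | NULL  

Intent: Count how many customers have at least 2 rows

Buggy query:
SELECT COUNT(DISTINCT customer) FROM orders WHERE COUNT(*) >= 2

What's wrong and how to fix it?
Bug: WHERE filters individual rows, not groups, so a group-level COUNT is invalid there

Fix: Group first with HAVING COUNT(*) >= 2, then COUNT the resulting groups

Corrected query:
SELECT COUNT(*) FROM (SELECT customer FROM orders GROUP BY customer HAVING COUNT(*) >= 2)

Result:
COUNT(*)
--------
2       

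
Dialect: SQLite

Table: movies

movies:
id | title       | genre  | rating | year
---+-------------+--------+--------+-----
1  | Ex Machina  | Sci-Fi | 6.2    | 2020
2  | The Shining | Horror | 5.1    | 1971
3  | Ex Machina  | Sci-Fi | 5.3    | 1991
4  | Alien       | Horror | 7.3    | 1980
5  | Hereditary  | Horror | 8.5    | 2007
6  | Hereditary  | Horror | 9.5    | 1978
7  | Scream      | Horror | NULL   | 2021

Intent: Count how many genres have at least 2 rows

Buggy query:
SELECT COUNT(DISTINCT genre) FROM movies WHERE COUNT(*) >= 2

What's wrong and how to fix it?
Bug: COUNT(*) cannot appear in WHERE; the per-group count doesn't exist yet

Fix: Use a subquery that GROUPs and filters with HAVING, then count its rows

Corrected query:
SELECT COUNT(*) FROM (SELECT genre FROM movies GROUP BY genre HAVING COUNT(*) >= 2)

Result:
COUNT(*)
--------
2       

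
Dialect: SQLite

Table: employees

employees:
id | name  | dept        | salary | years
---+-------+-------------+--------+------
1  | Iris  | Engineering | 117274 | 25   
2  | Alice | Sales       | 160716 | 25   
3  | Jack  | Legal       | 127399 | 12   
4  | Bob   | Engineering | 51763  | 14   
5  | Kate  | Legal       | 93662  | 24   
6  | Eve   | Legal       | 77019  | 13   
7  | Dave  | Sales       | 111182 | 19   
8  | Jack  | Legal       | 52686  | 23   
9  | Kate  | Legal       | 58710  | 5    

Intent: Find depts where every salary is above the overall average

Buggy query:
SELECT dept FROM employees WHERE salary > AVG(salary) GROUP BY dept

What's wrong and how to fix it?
Bug: AVG() is an aggregate; it can't sit directly in WHERE

Fix: Use a subquery for AVG and a HAVING MIN(...) filter so the condition holds for every row in the group

Corrected query:
SELECT dept FROM employees GROUP BY dept HAVING MIN(salary) > (SELECT AVG(salary) FROM employees)

Result:
dept 
-----
Sales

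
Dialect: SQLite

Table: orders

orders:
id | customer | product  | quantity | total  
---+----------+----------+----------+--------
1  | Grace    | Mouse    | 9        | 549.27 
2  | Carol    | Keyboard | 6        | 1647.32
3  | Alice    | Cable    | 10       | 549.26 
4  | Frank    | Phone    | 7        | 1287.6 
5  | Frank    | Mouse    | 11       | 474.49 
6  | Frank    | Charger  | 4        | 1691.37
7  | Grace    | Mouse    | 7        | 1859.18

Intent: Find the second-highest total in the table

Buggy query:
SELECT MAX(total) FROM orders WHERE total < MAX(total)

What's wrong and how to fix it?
Bug: The inner MAX is an aggregate inside WHERE, which is not allowed

Fix: Put the inner MAX in a scalar subquery

Corrected query:
SELECT MAX(total) FROM orders WHERE total < (SELECT MAX(total) FROM orders)

Result:
MAX(total)
----------
1691.37   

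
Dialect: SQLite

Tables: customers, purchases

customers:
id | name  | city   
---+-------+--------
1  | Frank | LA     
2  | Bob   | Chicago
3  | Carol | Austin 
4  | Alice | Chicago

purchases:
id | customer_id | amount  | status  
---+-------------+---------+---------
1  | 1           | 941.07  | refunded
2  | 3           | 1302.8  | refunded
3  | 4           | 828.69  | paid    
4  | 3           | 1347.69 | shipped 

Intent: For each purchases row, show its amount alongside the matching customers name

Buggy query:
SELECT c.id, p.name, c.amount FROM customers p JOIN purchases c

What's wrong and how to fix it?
Bug: Missing join condition: each purchases row is matched to all customers rows instead of just its own

Fix: Specify the join condition linking the foreign key to the parent id

Corrected query:
SELECT c.id, p.name, c.amount FROM customers p JOIN purchases c ON c.customer_id = p.id

Result:
id | name  | amount 
---+-------+--------
1  | Frank | 941.07 
2  | Carol | 1302.8 
3  | Alice | 828.69 
4  | Carol | 1347.69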